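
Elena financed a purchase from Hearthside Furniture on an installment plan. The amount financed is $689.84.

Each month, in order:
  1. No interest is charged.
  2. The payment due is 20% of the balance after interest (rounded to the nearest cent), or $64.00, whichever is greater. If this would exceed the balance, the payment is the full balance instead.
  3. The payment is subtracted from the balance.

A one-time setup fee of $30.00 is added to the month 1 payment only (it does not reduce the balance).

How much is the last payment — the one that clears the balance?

$26.56

Month 1: opening $689.84; payment $137.97 (+ $30.00 fee); balance $551.87
Month 2: opening $551.87; payment $110.37; balance $441.50
Month 3: opening $441.50; payment $88.30; balance $353.20
Month 4: opening $353.20; payment $70.64; balance $282.56
Month 5: opening $282.56; payment $64.00; balance $218.56
Month 6: opening $218.56; payment $64.00; balance $154.56
Month 7: opening $154.56; payment $64.00; balance $90.56
Month 8: opening $90.56; payment $64.00; balance $26.56
Month 9: opening $26.56; payment $26.56; balance $0.00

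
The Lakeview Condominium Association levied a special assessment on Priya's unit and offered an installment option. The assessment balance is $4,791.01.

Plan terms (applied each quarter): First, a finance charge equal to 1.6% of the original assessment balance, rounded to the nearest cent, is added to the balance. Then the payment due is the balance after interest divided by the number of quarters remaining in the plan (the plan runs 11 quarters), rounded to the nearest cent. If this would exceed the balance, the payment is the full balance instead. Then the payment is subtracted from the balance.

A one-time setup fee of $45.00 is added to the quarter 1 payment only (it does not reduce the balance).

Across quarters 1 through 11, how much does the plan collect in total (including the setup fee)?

Quarter 1: $4,791.01 +$76.66 interest = $4,867.67; pay $442.52 (+ $45.00 fee) → $4,425.15
Quarter 2: $4,425.15 +$76.66 interest = $4,501.81; pay $450.18 → $4,051.63
Quarter 3: $4,051.63 +$76.66 interest = $4,128.29; pay $458.70 → $3,669.59
Quarter 4: $3,669.59 +$76.66 interest = $3,746.25; pay $468.28 → $3,277.97
Quarter 5: $3,277.97 +$76.66 interest = $3,354.63; pay $479.23 → $2,875.40
Quarter 6: $2,875.40 +$76.66 interest = $2,952.06; pay $492.01 → $2,460.05
Quarter 7: $2,460.05 +$76.66 interest = $2,536.71; pay $507.34 → $2,029.37
Quarter 8: $2,029.37 +$76.66 interest = $2,106.03; pay $526.51 → $1,579.52
Quarter 9: $1,579.52 +$76.66 interest = $1,656.18; pay $552.06 → $1,104.12
Quarter 10: $1,104.12 +$76.66 interest = $1,180.78; pay $590.39 → $590.39
Quarter 11: $590.39 +$76.66 interest = $667.05; pay $667.05 → $0.00
Total paid: $5,679.27

$5,679.27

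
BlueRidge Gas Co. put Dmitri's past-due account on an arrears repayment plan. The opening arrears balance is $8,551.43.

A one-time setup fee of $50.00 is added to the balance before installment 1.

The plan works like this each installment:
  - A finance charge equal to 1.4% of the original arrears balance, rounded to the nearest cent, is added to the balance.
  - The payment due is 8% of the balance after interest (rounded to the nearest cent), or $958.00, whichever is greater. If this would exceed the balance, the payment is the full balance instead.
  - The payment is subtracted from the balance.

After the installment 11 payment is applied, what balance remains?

$0.00

# | Opening | Interest | Payment | End bal
1 | $8,601.43 | $119.72 | $958.00 | $7,763.15
2 | $7,763.15 | $119.72 | $958.00 | $6,924.87
3 | $6,924.87 | $119.72 | $958.00 | $6,086.59
4 | $6,086.59 | $119.72 | $958.00 | $5,248.31
5 | $5,248.31 | $119.72 | $958.00 | $4,410.03
6 | $4,410.03 | $119.72 | $958.00 | $3,571.75
7 | $3,571.75 | $119.72 | $958.00 | $2,733.47
8 | $2,733.47 | $119.72 | $958.00 | $1,895.19
9 | $1,895.19 | $119.72 | $958.00 | $1,056.91
10 | $1,056.91 | $119.72 | $958.00 | $218.63
11 | $218.63 | $119.72 | $338.35 | $0.00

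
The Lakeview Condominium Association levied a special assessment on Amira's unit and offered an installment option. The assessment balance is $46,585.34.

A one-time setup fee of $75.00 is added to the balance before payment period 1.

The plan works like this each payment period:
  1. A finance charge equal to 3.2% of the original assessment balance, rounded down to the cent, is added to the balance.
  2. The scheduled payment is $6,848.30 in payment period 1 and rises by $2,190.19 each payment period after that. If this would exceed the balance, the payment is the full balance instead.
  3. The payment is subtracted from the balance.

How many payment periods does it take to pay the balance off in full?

5

Payment period 1: opening $46,660.34; interest $1,490.73 → $48,151.07; payment $6,848.30; balance $41,302.77
Payment period 2: opening $41,302.77; interest $1,490.73 → $42,793.50; payment $9,038.49; balance $33,755.01
Payment period 3: opening $33,755.01; interest $1,490.73 → $35,245.74; payment $11,228.68; balance $24,017.06
Payment period 4: opening $24,017.06; interest $1,490.73 → $25,507.79; payment $13,418.87; balance $12,088.92
Payment period 5: opening $12,088.92; interest $1,490.73 → $13,579.65; payment $13,579.65; balance $0.00
Balance reaches $0.00 in payment period 5.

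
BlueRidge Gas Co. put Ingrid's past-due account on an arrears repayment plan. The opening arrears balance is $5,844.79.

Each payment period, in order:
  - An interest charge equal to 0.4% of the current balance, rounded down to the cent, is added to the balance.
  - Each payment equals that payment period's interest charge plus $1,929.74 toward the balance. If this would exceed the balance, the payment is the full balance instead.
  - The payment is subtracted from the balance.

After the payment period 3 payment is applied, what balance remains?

Payment period 1: opening $5,844.79; interest $23.37 → $5,868.16; payment $1,953.11; balance $3,915.05
Payment period 2: opening $3,915.05; interest $15.66 → $3,930.71; payment $1,945.40; balance $1,985.31
Payment period 3: opening $1,985.31; interest $7.94 → $1,993.25; payment $1,937.68; balance $55.57

$55.57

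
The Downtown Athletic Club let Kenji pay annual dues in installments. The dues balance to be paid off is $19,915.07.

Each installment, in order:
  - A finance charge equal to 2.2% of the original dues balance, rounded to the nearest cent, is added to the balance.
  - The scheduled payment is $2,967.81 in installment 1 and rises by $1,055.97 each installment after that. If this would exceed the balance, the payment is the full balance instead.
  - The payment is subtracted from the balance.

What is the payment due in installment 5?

Installment 1: opening $19,915.07; interest $438.13 → $20,353.20; payment $2,967.81; balance $17,385.39
Installment 2: opening $17,385.39; interest $438.13 → $17,823.52; payment $4,023.78; balance $13,799.74
Installment 3: opening $13,799.74; interest $438.13 → $14,237.87; payment $5,079.75; balance $9,158.12
Installment 4: opening $9,158.12; interest $438.13 → $9,596.25; payment $6,135.72; balance $3,460.53
Installment 5: opening $3,460.53; interest $438.13 → $3,898.66; payment $3,898.66; balance $0.00

$3,898.66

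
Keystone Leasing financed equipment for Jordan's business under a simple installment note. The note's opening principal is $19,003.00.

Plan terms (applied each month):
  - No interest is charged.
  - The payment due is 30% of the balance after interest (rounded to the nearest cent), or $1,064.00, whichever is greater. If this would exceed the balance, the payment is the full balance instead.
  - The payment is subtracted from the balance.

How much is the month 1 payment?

$5,700.90

Month 1: $19,003.00 − $5,700.90 → $13,302.10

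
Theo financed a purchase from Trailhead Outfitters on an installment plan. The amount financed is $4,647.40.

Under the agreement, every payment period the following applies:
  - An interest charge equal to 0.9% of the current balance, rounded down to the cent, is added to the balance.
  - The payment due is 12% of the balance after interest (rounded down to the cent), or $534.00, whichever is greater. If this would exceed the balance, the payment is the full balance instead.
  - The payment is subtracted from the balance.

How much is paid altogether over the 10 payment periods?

Payment period 1: opening $4,647.40; interest $41.82 → $4,689.22; payment $562.70; balance $4,126.52
Payment period 2: opening $4,126.52; interest $37.13 → $4,163.65; payment $534.00; balance $3,629.65
Payment period 3: opening $3,629.65; interest $32.66 → $3,662.31; payment $534.00; balance $3,128.31
Payment period 4: opening $3,128.31; interest $28.15 → $3,156.46; payment $534.00; balance $2,622.46
Payment period 5: opening $2,622.46; interest $23.60 → $2,646.06; payment $534.00; balance $2,112.06
Payment period 6: opening $2,112.06; interest $19.00 → $2,131.06; payment $534.00; balance $1,597.06
Payment period 7: opening $1,597.06; interest $14.37 → $1,611.43; payment $534.00; balance $1,077.43
Payment period 8: opening $1,077.43; interest $9.69 → $1,087.12; payment $534.00; balance $553.12
Payment period 9: opening $553.12; interest $4.97 → $558.09; payment $534.00; balance $24.09
Payment period 10: opening $24.09; interest $0.21 → $24.30; payment $24.30; balance $0.00
Total paid: $4,859.00

$4,859.00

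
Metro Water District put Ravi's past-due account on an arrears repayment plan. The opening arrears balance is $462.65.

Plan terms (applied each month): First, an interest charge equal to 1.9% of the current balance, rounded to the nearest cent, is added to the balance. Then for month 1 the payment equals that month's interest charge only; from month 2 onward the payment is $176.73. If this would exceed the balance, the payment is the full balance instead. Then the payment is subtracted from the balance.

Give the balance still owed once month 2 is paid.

$294.71

Month 1: $462.65 +$8.79 interest = $471.44; pay $8.79 → $462.65
Month 2: $462.65 +$8.79 interest = $471.44; pay $176.73 → $294.71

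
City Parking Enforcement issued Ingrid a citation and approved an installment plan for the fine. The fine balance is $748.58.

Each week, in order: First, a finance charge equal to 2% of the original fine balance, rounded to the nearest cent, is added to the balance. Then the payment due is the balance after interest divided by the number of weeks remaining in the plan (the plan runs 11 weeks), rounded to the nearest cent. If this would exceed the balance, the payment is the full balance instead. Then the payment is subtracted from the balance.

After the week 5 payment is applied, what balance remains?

Week 1: opening $748.58; interest $14.97 → $763.55; payment $69.41; balance $694.14
Week 2: opening $694.14; interest $14.97 → $709.11; payment $70.91; balance $638.20
Week 3: opening $638.20; interest $14.97 → $653.17; payment $72.57; balance $580.60
Week 4: opening $580.60; interest $14.97 → $595.57; payment $74.45; balance $521.12
Week 5: opening $521.12; interest $14.97 → $536.09; payment $76.58; balance $459.51

$459.51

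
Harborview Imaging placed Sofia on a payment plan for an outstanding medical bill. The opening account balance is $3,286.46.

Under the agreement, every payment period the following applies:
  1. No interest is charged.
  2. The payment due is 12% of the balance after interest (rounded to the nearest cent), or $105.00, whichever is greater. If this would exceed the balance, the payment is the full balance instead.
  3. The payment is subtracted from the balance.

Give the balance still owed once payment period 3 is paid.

$2,239.63

Payment period 1: $3,286.46 − $394.38 → $2,892.08
Payment period 2: $2,892.08 − $347.05 → $2,545.03
Payment period 3: $2,545.03 − $305.40 → $2,239.63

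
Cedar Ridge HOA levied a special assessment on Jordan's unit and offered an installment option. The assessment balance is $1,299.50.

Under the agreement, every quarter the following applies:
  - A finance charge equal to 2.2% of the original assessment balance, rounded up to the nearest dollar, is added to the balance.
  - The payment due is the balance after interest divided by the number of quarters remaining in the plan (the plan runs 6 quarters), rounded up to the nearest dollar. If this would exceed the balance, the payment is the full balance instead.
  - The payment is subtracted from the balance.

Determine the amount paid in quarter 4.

$244.00

Quarter 1: opening $1,299.50; interest $29.00 → $1,328.50; payment $222.00; balance $1,106.50
Quarter 2: opening $1,106.50; interest $29.00 → $1,135.50; payment $228.00; balance $907.50
Quarter 3: opening $907.50; interest $29.00 → $936.50; payment $235.00; balance $701.50
Quarter 4: opening $701.50; interest $29.00 → $730.50; payment $244.00; balance $486.50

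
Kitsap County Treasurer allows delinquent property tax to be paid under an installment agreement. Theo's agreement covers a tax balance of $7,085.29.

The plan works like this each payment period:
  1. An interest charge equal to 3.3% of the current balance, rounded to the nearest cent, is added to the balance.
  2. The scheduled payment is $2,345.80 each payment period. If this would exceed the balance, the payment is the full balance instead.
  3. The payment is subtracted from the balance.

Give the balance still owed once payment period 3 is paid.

$537.94

Payment period 1: $7,085.29 +$233.81 interest = $7,319.10; pay $2,345.80 → $4,973.30
Payment period 2: $4,973.30 +$164.12 interest = $5,137.42; pay $2,345.80 → $2,791.62
Payment period 3: $2,791.62 +$92.12 interest = $2,883.74; pay $2,345.80 → $537.94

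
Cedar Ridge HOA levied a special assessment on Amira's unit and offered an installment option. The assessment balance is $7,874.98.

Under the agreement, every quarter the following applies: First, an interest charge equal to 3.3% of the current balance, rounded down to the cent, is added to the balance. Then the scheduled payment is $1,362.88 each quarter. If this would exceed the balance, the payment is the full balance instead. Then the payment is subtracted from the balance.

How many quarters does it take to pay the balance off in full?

7

Quarter 1: opening $7,874.98; interest $259.87 → $8,134.85; payment $1,362.88; balance $6,771.97
Quarter 2: opening $6,771.97; interest $223.47 → $6,995.44; payment $1,362.88; balance $5,632.56
Quarter 3: opening $5,632.56; interest $185.87 → $5,818.43; payment $1,362.88; balance $4,455.55
Quarter 4: opening $4,455.55; interest $147.03 → $4,602.58; payment $1,362.88; balance $3,239.70
Quarter 5: opening $3,239.70; interest $106.91 → $3,346.61; payment $1,362.88; balance $1,983.73
Quarter 6: opening $1,983.73; interest $65.46 → $2,049.19; payment $1,362.88; balance $686.31
Quarter 7: opening $686.31; interest $22.64 → $708.95; payment $708.95; balance $0.00
Balance reaches $0.00 in quarter 7.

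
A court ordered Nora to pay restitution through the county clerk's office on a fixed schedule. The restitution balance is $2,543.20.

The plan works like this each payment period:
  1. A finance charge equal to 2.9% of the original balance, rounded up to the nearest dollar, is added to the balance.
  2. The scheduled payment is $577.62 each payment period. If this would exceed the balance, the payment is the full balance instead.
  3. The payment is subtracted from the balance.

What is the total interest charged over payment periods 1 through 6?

$444.00

Payment period 1: $2,543.20 +$74.00 interest = $2,617.20; pay $577.62 → $2,039.58
Payment period 2: $2,039.58 +$74.00 interest = $2,113.58; pay $577.62 → $1,535.96
Payment period 3: $1,535.96 +$74.00 interest = $1,609.96; pay $577.62 → $1,032.34
Payment period 4: $1,032.34 +$74.00 interest = $1,106.34; pay $577.62 → $528.72
Payment period 5: $528.72 +$74.00 interest = $602.72; pay $577.62 → $25.10
Payment period 6: $25.10 +$74.00 interest = $99.10; pay $99.10 → $0.00
Total interest: $74.00 + $74.00 + $74.00 + $74.00 + $74.00 + $74.00 = $444.00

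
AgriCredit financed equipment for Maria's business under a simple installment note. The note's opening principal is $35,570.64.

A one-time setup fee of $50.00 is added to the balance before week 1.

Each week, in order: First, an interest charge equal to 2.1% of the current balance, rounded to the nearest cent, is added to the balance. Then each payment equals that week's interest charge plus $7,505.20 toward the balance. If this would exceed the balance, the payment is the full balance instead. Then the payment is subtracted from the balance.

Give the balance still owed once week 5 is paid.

Week 1: $35,620.64 +$748.03 interest = $36,368.67; pay $8,253.23 → $28,115.44
Week 2: $28,115.44 +$590.42 interest = $28,705.86; pay $8,095.62 → $20,610.24
Week 3: $20,610.24 +$432.82 interest = $21,043.06; pay $7,938.02 → $13,105.04
Week 4: $13,105.04 +$275.21 interest = $13,380.25; pay $7,780.41 → $5,599.84
Week 5: $5,599.84 +$117.60 interest = $5,717.44; pay $5,717.44 → $0.00

$0.00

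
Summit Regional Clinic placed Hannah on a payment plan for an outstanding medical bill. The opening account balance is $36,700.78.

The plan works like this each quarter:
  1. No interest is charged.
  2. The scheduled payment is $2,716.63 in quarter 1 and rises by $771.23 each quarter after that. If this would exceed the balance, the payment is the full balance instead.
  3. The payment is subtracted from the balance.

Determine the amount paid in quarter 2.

$3,487.86

Quarter 1: $36,700.78 − $2,716.63 → $33,984.15
Quarter 2: $33,984.15 − $3,487.86 → $30,496.29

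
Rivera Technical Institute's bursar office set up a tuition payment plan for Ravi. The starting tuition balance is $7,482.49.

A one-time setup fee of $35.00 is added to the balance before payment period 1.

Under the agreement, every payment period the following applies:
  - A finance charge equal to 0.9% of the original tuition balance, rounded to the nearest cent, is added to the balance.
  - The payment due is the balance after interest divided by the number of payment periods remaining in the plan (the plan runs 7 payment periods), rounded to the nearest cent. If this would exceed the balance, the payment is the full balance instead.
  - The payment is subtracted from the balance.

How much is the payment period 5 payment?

$1,147.52

Payment period 1: $7,517.49 +$67.34 interest = $7,584.83; pay $1,083.55 → $6,501.28
Payment period 2: $6,501.28 +$67.34 interest = $6,568.62; pay $1,094.77 → $5,473.85
Payment period 3: $5,473.85 +$67.34 interest = $5,541.19; pay $1,108.24 → $4,432.95
Payment period 4: $4,432.95 +$67.34 interest = $4,500.29; pay $1,125.07 → $3,375.22
Payment period 5: $3,375.22 +$67.34 interest = $3,442.56; pay $1,147.52 → $2,295.04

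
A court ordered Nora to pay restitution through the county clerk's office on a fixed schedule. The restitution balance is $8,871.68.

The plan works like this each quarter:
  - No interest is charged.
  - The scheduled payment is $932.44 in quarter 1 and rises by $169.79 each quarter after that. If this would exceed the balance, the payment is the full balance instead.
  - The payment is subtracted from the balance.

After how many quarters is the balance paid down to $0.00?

# | Opening | Payment | End bal
1 | $8,871.68 | $932.44 | $7,939.24
2 | $7,939.24 | $1,102.23 | $6,837.01
3 | $6,837.01 | $1,272.02 | $5,564.99
4 | $5,564.99 | $1,441.81 | $4,123.18
5 | $4,123.18 | $1,611.60 | $2,511.58
6 | $2,511.58 | $1,781.39 | $730.19
7 | $730.19 | $730.19 | $0.00
Balance reaches $0.00 in quarter 7.

7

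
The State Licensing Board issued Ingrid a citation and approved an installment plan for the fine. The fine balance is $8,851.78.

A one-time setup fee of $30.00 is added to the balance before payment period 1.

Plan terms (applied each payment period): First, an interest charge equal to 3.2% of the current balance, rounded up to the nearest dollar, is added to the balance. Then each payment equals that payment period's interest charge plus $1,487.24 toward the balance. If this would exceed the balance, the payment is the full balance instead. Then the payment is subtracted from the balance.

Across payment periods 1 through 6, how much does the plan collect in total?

Payment period 1: opening $8,881.78; interest $285.00 → $9,166.78; payment $1,772.24; balance $7,394.54
Payment period 2: opening $7,394.54; interest $237.00 → $7,631.54; payment $1,724.24; balance $5,907.30
Payment period 3: opening $5,907.30; interest $190.00 → $6,097.30; payment $1,677.24; balance $4,420.06
Payment period 4: opening $4,420.06; interest $142.00 → $4,562.06; payment $1,629.24; balance $2,932.82
Payment period 5: opening $2,932.82; interest $94.00 → $3,026.82; payment $1,581.24; balance $1,445.58
Payment period 6: opening $1,445.58; interest $47.00 → $1,492.58; payment $1,492.58; balance $0.00
Total paid: $9,876.78

$9,876.78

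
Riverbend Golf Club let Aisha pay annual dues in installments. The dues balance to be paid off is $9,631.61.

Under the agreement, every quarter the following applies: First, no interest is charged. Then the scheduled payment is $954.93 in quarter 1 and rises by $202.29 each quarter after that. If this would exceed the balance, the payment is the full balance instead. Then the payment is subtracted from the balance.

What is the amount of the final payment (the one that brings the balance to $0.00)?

$867.68

Quarter 1: opening $9,631.61; payment $954.93; balance $8,676.68
Quarter 2: opening $8,676.68; payment $1,157.22; balance $7,519.46
Quarter 3: opening $7,519.46; payment $1,359.51; balance $6,159.95
Quarter 4: opening $6,159.95; payment $1,561.80; balance $4,598.15
Quarter 5: opening $4,598.15; payment $1,764.09; balance $2,834.06
Quarter 6: opening $2,834.06; payment $1,966.38; balance $867.68
Quarter 7: opening $867.68; payment $867.68; balance $0.00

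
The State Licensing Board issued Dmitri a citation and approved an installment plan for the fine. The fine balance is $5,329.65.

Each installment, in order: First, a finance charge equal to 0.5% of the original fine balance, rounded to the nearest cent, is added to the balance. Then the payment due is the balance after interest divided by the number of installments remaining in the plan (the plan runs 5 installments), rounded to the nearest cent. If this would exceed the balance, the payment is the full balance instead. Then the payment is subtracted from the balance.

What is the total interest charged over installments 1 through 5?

# | Opening | Interest | Payment | End bal
1 | $5,329.65 | $26.65 | $1,071.26 | $4,285.04
2 | $4,285.04 | $26.65 | $1,077.92 | $3,233.77
3 | $3,233.77 | $26.65 | $1,086.81 | $2,173.61
4 | $2,173.61 | $26.65 | $1,100.13 | $1,100.13
5 | $1,100.13 | $26.65 | $1,126.78 | $0.00
Total interest: $26.65 + $26.65 + $26.65 + $26.65 + $26.65 = $133.25

$133.25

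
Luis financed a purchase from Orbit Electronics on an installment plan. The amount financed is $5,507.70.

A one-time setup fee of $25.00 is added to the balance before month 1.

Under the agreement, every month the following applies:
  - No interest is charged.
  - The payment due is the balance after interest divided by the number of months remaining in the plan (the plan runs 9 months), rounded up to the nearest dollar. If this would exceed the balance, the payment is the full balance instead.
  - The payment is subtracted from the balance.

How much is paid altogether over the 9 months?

Month 1: opening $5,532.70; payment $615.00; balance $4,917.70
Month 2: opening $4,917.70; payment $615.00; balance $4,302.70
Month 3: opening $4,302.70; payment $615.00; balance $3,687.70
Month 4: opening $3,687.70; payment $615.00; balance $3,072.70
Month 5: opening $3,072.70; payment $615.00; balance $2,457.70
Month 6: opening $2,457.70; payment $615.00; balance $1,842.70
Month 7: opening $1,842.70; payment $615.00; balance $1,227.70
Month 8: opening $1,227.70; payment $614.00; balance $613.70
Month 9: opening $613.70; payment $613.70; balance $0.00
Total paid: $5,532.70

$5,532.70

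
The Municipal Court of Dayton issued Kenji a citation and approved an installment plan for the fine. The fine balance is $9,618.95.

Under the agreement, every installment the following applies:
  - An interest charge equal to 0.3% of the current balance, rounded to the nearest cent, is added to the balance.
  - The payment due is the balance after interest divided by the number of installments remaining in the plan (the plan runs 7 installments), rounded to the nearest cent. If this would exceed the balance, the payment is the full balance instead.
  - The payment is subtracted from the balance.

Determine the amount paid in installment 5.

Installment 1: $9,618.95 +$28.86 interest = $9,647.81; pay $1,378.26 → $8,269.55
Installment 2: $8,269.55 +$24.81 interest = $8,294.36; pay $1,382.39 → $6,911.97
Installment 3: $6,911.97 +$20.74 interest = $6,932.71; pay $1,386.54 → $5,546.17
Installment 4: $5,546.17 +$16.64 interest = $5,562.81; pay $1,390.70 → $4,172.11
Installment 5: $4,172.11 +$12.52 interest = $4,184.63; pay $1,394.88 → $2,789.75

$1,394.88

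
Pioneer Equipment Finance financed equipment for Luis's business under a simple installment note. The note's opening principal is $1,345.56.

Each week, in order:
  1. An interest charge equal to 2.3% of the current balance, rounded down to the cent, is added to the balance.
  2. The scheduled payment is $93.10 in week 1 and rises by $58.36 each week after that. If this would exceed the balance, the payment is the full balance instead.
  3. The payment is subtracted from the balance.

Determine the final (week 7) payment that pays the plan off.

$48.88

# | Opening | Interest | Payment | End bal
1 | $1,345.56 | $30.94 | $93.10 | $1,283.40
2 | $1,283.40 | $29.51 | $151.46 | $1,161.45
3 | $1,161.45 | $26.71 | $209.82 | $978.34
4 | $978.34 | $22.50 | $268.18 | $732.66
5 | $732.66 | $16.85 | $326.54 | $422.97
6 | $422.97 | $9.72 | $384.90 | $47.79
7 | $47.79 | $1.09 | $48.88 | $0.00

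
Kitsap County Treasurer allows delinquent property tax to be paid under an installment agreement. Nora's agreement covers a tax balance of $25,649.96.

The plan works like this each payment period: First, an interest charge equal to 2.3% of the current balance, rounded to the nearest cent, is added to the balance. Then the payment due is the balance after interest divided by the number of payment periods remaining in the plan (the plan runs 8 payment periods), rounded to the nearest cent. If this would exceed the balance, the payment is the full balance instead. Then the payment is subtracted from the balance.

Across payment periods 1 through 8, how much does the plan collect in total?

Payment period 1: opening $25,649.96; interest $589.95 → $26,239.91; payment $3,279.99; balance $22,959.92
Payment period 2: opening $22,959.92; interest $528.08 → $23,488.00; payment $3,355.43; balance $20,132.57
Payment period 3: opening $20,132.57; interest $463.05 → $20,595.62; payment $3,432.60; balance $17,163.02
Payment period 4: opening $17,163.02; interest $394.75 → $17,557.77; payment $3,511.55; balance $14,046.22
Payment period 5: opening $14,046.22; interest $323.06 → $14,369.28; payment $3,592.32; balance $10,776.96
Payment period 6: opening $10,776.96; interest $247.87 → $11,024.83; payment $3,674.94; balance $7,349.89
Payment period 7: opening $7,349.89; interest $169.05 → $7,518.94; payment $3,759.47; balance $3,759.47
Payment period 8: opening $3,759.47; interest $86.47 → $3,845.94; payment $3,845.94; balance $0.00
Total paid: $28,452.24

$28,452.24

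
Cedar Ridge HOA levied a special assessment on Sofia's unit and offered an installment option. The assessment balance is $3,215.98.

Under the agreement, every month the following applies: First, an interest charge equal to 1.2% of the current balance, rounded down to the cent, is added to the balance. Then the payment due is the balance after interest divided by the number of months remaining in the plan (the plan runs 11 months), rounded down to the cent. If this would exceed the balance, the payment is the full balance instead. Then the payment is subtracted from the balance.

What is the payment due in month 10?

$329.39

Month 1: $3,215.98 +$38.59 interest = $3,254.57; pay $295.87 → $2,958.70
Month 2: $2,958.70 +$35.50 interest = $2,994.20; pay $299.42 → $2,694.78
Month 3: $2,694.78 +$32.33 interest = $2,727.11; pay $303.01 → $2,424.10
Month 4: $2,424.10 +$29.08 interest = $2,453.18; pay $306.64 → $2,146.54
Month 5: $2,146.54 +$25.75 interest = $2,172.29; pay $310.32 → $1,861.97
Month 6: $1,861.97 +$22.34 interest = $1,884.31; pay $314.05 → $1,570.26
Month 7: $1,570.26 +$18.84 interest = $1,589.10; pay $317.82 → $1,271.28
Month 8: $1,271.28 +$15.25 interest = $1,286.53; pay $321.63 → $964.90
Month 9: $964.90 +$11.57 interest = $976.47; pay $325.49 → $650.98
Month 10: $650.98 +$7.81 interest = $658.79; pay $329.39 → $329.40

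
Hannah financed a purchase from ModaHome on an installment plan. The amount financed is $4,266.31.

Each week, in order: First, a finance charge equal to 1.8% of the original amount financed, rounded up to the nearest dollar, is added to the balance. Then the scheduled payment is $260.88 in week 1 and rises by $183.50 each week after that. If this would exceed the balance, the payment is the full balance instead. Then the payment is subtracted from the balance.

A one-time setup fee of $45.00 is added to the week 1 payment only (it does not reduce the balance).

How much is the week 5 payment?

Week 1: $4,266.31 +$77.00 interest = $4,343.31; pay $260.88 (+ $45.00 fee) → $4,082.43
Week 2: $4,082.43 +$77.00 interest = $4,159.43; pay $444.38 → $3,715.05
Week 3: $3,715.05 +$77.00 interest = $3,792.05; pay $627.88 → $3,164.17
Week 4: $3,164.17 +$77.00 interest = $3,241.17; pay $811.38 → $2,429.79
Week 5: $2,429.79 +$77.00 interest = $2,506.79; pay $994.88 → $1,511.91

$994.88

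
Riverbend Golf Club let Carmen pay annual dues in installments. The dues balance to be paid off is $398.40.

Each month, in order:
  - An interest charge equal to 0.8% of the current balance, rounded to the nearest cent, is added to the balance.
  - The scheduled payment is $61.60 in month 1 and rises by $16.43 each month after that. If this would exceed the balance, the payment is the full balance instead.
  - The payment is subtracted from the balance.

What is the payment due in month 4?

Month 1: opening $398.40; interest $3.19 → $401.59; payment $61.60; balance $339.99
Month 2: opening $339.99; interest $2.72 → $342.71; payment $78.03; balance $264.68
Month 3: opening $264.68; interest $2.12 → $266.80; payment $94.46; balance $172.34
Month 4: opening $172.34; interest $1.38 → $173.72; payment $110.89; balance $62.83

$110.89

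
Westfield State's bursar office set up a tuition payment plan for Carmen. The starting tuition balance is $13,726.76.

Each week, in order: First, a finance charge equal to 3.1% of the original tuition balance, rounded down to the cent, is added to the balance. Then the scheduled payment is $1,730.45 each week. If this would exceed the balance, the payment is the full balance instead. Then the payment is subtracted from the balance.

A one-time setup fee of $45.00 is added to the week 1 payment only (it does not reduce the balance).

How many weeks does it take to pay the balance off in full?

11

Week 1: $13,726.76 +$425.52 interest = $14,152.28; pay $1,730.45 (+ $45.00 fee) → $12,421.83
Week 2: $12,421.83 +$425.52 interest = $12,847.35; pay $1,730.45 → $11,116.90
Week 3: $11,116.90 +$425.52 interest = $11,542.42; pay $1,730.45 → $9,811.97
Week 4: $9,811.97 +$425.52 interest = $10,237.49; pay $1,730.45 → $8,507.04
Week 5: $8,507.04 +$425.52 interest = $8,932.56; pay $1,730.45 → $7,202.11
Week 6: $7,202.11 +$425.52 interest = $7,627.63; pay $1,730.45 → $5,897.18
Week 7: $5,897.18 +$425.52 interest = $6,322.70; pay $1,730.45 → $4,592.25
Week 8: $4,592.25 +$425.52 interest = $5,017.77; pay $1,730.45 → $3,287.32
Week 9: $3,287.32 +$425.52 interest = $3,712.84; pay $1,730.45 → $1,982.39
Week 10: $1,982.39 +$425.52 interest = $2,407.91; pay $1,730.45 → $677.46
Week 11: $677.46 +$425.52 interest = $1,102.98; pay $1,102.98 → $0.00
Balance reaches $0.00 in week 11.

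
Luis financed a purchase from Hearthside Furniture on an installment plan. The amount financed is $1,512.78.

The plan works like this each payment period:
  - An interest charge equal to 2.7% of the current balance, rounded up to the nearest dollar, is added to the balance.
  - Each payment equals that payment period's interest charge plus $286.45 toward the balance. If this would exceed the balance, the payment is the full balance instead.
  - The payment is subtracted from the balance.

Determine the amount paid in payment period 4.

Payment period 1: opening $1,512.78; interest $41.00 → $1,553.78; payment $327.45; balance $1,226.33
Payment period 2: opening $1,226.33; interest $34.00 → $1,260.33; payment $320.45; balance $939.88
Payment period 3: opening $939.88; interest $26.00 → $965.88; payment $312.45; balance $653.43
Payment period 4: opening $653.43; interest $18.00 → $671.43; payment $304.45; balance $366.98

$304.45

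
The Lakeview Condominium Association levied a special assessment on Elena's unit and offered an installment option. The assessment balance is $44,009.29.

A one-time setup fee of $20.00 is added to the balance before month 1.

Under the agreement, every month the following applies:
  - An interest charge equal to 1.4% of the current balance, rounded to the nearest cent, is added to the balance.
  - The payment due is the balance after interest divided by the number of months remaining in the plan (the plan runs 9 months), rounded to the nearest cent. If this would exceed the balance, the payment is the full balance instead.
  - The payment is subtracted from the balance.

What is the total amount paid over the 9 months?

$47,229.26

# | Opening | Interest | Payment | End bal
1 | $44,029.29 | $616.41 | $4,960.63 | $39,685.07
2 | $39,685.07 | $555.59 | $5,030.08 | $35,210.58
3 | $35,210.58 | $492.95 | $5,100.50 | $30,603.03
4 | $30,603.03 | $428.44 | $5,171.91 | $25,859.56
5 | $25,859.56 | $362.03 | $5,244.32 | $20,977.27
6 | $20,977.27 | $293.68 | $5,317.74 | $15,953.21
7 | $15,953.21 | $223.34 | $5,392.18 | $10,784.37
8 | $10,784.37 | $150.98 | $5,467.68 | $5,467.67
9 | $5,467.67 | $76.55 | $5,544.22 | $0.00
Total paid: $47,229.26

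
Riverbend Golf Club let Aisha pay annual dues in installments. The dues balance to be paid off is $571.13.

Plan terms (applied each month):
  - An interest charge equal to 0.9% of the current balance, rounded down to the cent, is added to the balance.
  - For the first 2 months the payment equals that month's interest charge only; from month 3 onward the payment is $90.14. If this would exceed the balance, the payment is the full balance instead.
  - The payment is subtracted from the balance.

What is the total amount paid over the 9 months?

Month 1: $571.13 +$5.14 interest = $576.27; pay $5.14 → $571.13
Month 2: $571.13 +$5.14 interest = $576.27; pay $5.14 → $571.13
Month 3: $571.13 +$5.14 interest = $576.27; pay $90.14 → $486.13
Month 4: $486.13 +$4.37 interest = $490.50; pay $90.14 → $400.36
Month 5: $400.36 +$3.60 interest = $403.96; pay $90.14 → $313.82
Month 6: $313.82 +$2.82 interest = $316.64; pay $90.14 → $226.50
Month 7: $226.50 +$2.03 interest = $228.53; pay $90.14 → $138.39
Month 8: $138.39 +$1.24 interest = $139.63; pay $90.14 → $49.49
Month 9: $49.49 +$0.44 interest = $49.93; pay $49.93 → $0.00
Total paid: $601.05

$601.05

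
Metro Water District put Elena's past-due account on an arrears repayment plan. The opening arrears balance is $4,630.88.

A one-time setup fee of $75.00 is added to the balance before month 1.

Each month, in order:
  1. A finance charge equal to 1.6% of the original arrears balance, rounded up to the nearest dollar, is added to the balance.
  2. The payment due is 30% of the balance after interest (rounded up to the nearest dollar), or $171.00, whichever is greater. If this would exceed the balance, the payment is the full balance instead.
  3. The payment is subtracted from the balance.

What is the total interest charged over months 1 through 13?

$975.00

# | Opening | Interest | Payment | End bal
1 | $4,705.88 | $75.00 | $1,435.00 | $3,345.88
2 | $3,345.88 | $75.00 | $1,027.00 | $2,393.88
3 | $2,393.88 | $75.00 | $741.00 | $1,727.88
4 | $1,727.88 | $75.00 | $541.00 | $1,261.88
5 | $1,261.88 | $75.00 | $402.00 | $934.88
6 | $934.88 | $75.00 | $303.00 | $706.88
7 | $706.88 | $75.00 | $235.00 | $546.88
8 | $546.88 | $75.00 | $187.00 | $434.88
9 | $434.88 | $75.00 | $171.00 | $338.88
10 | $338.88 | $75.00 | $171.00 | $242.88
11 | $242.88 | $75.00 | $171.00 | $146.88
12 | $146.88 | $75.00 | $171.00 | $50.88
13 | $50.88 | $75.00 | $125.88 | $0.00
Total interest: $75.00 + $75.00 + $75.00 + $75.00 + $75.00 + $75.00 + $75.00 + $75.00 + $75.00 + $75.00 + $75.00 + $75.00 + $75.00 = $975.00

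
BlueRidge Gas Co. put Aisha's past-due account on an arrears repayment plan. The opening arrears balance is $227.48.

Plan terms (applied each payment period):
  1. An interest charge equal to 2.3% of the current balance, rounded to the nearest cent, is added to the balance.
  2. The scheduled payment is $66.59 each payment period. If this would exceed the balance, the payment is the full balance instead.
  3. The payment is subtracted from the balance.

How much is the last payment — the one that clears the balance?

Payment period 1: opening $227.48; interest $5.23 → $232.71; payment $66.59; balance $166.12
Payment period 2: opening $166.12; interest $3.82 → $169.94; payment $66.59; balance $103.35
Payment period 3: opening $103.35; interest $2.38 → $105.73; payment $66.59; balance $39.14
Payment period 4: opening $39.14; interest $0.90 → $40.04; payment $40.04; balance $0.00

$40.04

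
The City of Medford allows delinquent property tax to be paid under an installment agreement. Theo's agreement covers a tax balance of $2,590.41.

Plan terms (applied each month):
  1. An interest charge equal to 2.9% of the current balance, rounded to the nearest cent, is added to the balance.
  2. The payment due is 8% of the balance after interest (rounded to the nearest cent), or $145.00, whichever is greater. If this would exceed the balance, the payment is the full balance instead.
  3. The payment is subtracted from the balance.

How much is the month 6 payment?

Month 1: $2,590.41 +$75.12 interest = $2,665.53; pay $213.24 → $2,452.29
Month 2: $2,452.29 +$71.12 interest = $2,523.41; pay $201.87 → $2,321.54
Month 3: $2,321.54 +$67.32 interest = $2,388.86; pay $191.11 → $2,197.75
Month 4: $2,197.75 +$63.73 interest = $2,261.48; pay $180.92 → $2,080.56
Month 5: $2,080.56 +$60.34 interest = $2,140.90; pay $171.27 → $1,969.63
Month 6: $1,969.63 +$57.12 interest = $2,026.75; pay $162.14 → $1,864.61

$162.14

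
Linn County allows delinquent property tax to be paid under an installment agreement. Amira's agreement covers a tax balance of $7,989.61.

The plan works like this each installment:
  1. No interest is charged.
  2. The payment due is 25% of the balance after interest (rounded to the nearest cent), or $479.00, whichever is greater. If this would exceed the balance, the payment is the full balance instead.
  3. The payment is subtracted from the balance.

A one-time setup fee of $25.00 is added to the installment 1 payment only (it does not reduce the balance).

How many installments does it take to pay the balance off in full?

Installment 1: opening $7,989.61; payment $1,997.40 (+ $25.00 fee); balance $5,992.21
Installment 2: opening $5,992.21; payment $1,498.05; balance $4,494.16
Installment 3: opening $4,494.16; payment $1,123.54; balance $3,370.62
Installment 4: opening $3,370.62; payment $842.66; balance $2,527.96
Installment 5: opening $2,527.96; payment $631.99; balance $1,895.97
Installment 6: opening $1,895.97; payment $479.00; balance $1,416.97
Installment 7: opening $1,416.97; payment $479.00; balance $937.97
Installment 8: opening $937.97; payment $479.00; balance $458.97
Installment 9: opening $458.97; payment $458.97; balance $0.00
Balance reaches $0.00 in installment 9.

9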